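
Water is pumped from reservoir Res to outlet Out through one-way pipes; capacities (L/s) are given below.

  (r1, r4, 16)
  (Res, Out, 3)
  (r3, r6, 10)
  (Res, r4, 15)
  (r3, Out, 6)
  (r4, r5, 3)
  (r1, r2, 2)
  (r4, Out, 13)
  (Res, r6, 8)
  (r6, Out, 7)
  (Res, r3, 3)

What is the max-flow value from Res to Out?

26

Augment Res→Out: bottleneck 3, flow now 3.
Augment Res→r3→Out: bottleneck 3, flow now 6.
Augment Res→r4→Out: bottleneck 13, flow now 19.
Augment Res→r6→Out: bottleneck 7, flow now 26.
No augmenting path remains; maximum flow = 26.
In the residual graph, reachable from Res: {Res, r4, r5, r6}.
Min-cut edges: Res→r3 (3), Res→Out (3), r4→Out (13), r6→Out (7); capacity 3 + 3 + 13 + 7 = 26.
This cut is saturated, so no flow can exceed 26.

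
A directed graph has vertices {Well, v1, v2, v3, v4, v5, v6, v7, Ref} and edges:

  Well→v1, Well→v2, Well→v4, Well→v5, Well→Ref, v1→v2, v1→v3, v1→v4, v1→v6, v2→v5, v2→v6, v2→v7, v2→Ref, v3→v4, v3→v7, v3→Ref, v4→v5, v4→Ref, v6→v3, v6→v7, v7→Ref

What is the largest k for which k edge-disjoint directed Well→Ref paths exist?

Assign every edge capacity 1; by Menger, the answer equals the max flow.
Path Well→Ref (+1); total 1.
Path Well→v2→Ref (+1); total 2.
Path Well→v4→Ref (+1); total 3.
Path Well→v1→v3→Ref (+1); total 4.
No residual Well→Ref path; max flow = 4.
Certifying cut of size 4: {Well→Ref, Well→v1, Well→v2, Well→v4}.

4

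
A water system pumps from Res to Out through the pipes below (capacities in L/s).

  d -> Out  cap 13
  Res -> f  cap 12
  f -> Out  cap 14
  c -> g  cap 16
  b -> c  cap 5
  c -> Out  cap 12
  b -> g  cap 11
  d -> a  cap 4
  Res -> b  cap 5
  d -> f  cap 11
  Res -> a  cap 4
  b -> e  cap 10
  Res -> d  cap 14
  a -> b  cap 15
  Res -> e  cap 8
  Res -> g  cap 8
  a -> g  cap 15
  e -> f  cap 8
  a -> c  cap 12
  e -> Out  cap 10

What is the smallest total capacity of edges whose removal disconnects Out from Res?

Augment Res→d→Out: bottleneck 13, flow now 13.
Augment Res→e→Out: bottleneck 8, flow now 21.
Augment Res→f→Out: bottleneck 12, flow now 33.
Augment Res→a→c→Out: bottleneck 4, flow now 37.
Augment Res→b→c→Out: bottleneck 5, flow now 42.
Augment Res→d→f→Out: bottleneck 1, flow now 43.
No augmenting path remains; maximum flow = 43.
By max-flow min-cut, the minimum cut capacity equals the max flow.
In the residual graph, reachable from Res: {Res, g}.
Min-cut edges: Res→a (4), Res→b (5), Res→d (14), Res→e (8), Res→f (12); capacity 4 + 5 + 14 + 8 + 12 = 43.

43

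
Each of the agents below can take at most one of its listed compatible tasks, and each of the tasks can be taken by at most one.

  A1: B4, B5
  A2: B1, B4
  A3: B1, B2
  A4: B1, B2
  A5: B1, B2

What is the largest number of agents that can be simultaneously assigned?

Unit-capacity flow: source→left, listed edges, right→sink; max matching = max flow.
Augmenting path A1→B4 (+1); matched 1.
Augmenting path A2→B1 (+1); matched 2.
Augmenting path A3→B2 (+1); matched 3.
Augmenting path A4→B1→A2→B4→A1→B5 (+1); matched 4.
No augmenting path remains; maximum matching = 4.
König certificate: {A1, A2, B1, B2} is a vertex cover of size 4 (every listed pair touches it), so no matching can be larger.

4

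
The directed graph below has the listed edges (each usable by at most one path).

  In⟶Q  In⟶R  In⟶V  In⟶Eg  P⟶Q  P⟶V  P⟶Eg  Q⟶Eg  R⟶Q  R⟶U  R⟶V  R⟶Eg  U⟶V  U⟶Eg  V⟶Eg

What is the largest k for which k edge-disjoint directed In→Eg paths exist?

4

Assign every edge capacity 1; by Menger, the answer equals the max flow.
Path In→Eg (+1); total 1.
Path In→Q→Eg (+1); total 2.
Path In→R→Eg (+1); total 3.
Path In→V→Eg (+1); total 4.
No residual In→Eg path; max flow = 4.
Certifying cut of size 4: {In→Eg, In→Q, In→R, In→V}.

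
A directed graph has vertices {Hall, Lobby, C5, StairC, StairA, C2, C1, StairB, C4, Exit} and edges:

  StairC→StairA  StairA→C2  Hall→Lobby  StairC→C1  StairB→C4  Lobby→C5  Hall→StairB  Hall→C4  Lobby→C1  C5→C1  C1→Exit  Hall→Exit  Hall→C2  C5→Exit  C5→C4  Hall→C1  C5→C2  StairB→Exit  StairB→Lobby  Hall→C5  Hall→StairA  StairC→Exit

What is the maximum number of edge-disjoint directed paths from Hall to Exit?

Assign every edge capacity 1; by Menger, the answer equals the max flow.
Path Hall→Exit (+1); total 1.
Path Hall→C5→Exit (+1); total 2.
Path Hall→C1→Exit (+1); total 3.
Path Hall→StairB→Exit (+1); total 4.
No residual Hall→Exit path; max flow = 4.
Certifying cut of size 4: {C1→Exit, C5→Exit, Hall→Exit, Hall→StairB}.

4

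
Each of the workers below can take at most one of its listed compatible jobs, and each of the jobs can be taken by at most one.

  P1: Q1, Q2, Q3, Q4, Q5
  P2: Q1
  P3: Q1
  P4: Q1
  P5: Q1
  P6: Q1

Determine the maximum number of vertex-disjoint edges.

2

Unit-capacity flow: source→left, listed edges, right→sink; max matching = max flow.
Augmenting path P1→Q1 (+1); matched 1.
Augmenting path P2→Q1→P1→Q2 (+1); matched 2.
No augmenting path remains; maximum matching = 2.
König certificate: {P1, Q1} is a vertex cover of size 2 (every listed pair touches it), so no matching can be larger.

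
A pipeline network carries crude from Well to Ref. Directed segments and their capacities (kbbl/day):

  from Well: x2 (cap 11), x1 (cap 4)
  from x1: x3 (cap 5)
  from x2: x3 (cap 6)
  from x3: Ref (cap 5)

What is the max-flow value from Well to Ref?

5

Augment Well→x1→x3→Ref: bottleneck 4, flow now 4.
Augment Well→x2→x3→Ref: bottleneck 1, flow now 5.
No augmenting path remains; maximum flow = 5.
In the residual graph, reachable from Well: {Well, x1, x2, x3}.
Min-cut edges: x3→Ref (5); capacity 5 = 5.
This cut is saturated, so no flow can exceed 5.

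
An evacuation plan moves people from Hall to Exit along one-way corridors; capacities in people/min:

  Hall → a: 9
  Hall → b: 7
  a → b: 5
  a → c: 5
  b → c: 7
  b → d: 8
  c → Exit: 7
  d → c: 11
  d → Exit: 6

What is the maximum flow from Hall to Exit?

13

Augment Hall→a→c→Exit: bottleneck 5, flow now 5.
Augment Hall→b→c→Exit: bottleneck 2, flow now 7.
Augment Hall→b→d→Exit: bottleneck 5, flow now 12.
Augment Hall→a→b→d→Exit: bottleneck 1, flow now 13.
No augmenting path remains; maximum flow = 13.
In the residual graph, reachable from Hall: {Hall, a, b, c, d}.
Min-cut edges: c→Exit (7), d→Exit (6); capacity 7 + 6 = 13.
This cut is saturated, so no flow can exceed 13.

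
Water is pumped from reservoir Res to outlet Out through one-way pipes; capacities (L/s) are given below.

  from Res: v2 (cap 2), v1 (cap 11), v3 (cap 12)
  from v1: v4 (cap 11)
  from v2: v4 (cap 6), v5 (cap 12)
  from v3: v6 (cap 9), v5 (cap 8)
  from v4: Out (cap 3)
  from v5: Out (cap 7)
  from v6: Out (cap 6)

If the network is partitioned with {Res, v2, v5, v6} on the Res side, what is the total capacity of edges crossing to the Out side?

Edges leaving {Res, v2, v5, v6}: Res→v1 (11), Res→v3 (12), v2→v4 (6), v5→Out (7), v6→Out (6).
Cut capacity = 11 + 12 + 6 + 7 + 6 = 42.

42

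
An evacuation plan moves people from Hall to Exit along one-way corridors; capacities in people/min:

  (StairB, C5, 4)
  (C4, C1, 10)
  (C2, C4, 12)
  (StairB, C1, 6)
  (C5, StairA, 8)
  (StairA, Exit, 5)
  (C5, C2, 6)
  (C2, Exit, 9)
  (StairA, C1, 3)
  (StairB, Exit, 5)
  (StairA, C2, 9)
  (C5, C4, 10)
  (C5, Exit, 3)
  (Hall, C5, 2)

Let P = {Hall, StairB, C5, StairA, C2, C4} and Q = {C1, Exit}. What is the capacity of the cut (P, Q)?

41

Edges leaving {Hall, StairB, C5, StairA, C2, C4}: StairB→C1 (6), StairB→Exit (5), C5→Exit (3), StairA→C1 (3), StairA→Exit (5), C2→Exit (9), C4→C1 (10).
Cut capacity = 6 + 5 + 3 + 3 + 5 + 9 + 10 = 41.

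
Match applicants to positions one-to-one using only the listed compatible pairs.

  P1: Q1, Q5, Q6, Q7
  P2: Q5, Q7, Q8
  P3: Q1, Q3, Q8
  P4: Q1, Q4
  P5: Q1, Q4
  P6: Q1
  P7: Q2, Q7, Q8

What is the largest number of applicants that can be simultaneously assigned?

6

Unit-capacity flow: source→left, listed edges, right→sink; max matching = max flow.
Augmenting path P1→Q1 (+1); matched 1.
Augmenting path P2→Q5 (+1); matched 2.
Augmenting path P3→Q3 (+1); matched 3.
Augmenting path P4→Q4 (+1); matched 4.
Augmenting path P7→Q2 (+1); matched 5.
Augmenting path P5→Q1→P1→Q6 (+1); matched 6.
No augmenting path remains; maximum matching = 6.
König certificate: {P1, P2, P3, P7, Q1, Q4} is a vertex cover of size 6 (every listed pair touches it), so no matching can be larger.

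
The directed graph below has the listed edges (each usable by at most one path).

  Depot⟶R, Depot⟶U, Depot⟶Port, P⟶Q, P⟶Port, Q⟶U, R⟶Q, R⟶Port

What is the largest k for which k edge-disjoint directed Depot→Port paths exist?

2

Assign every edge capacity 1; by Menger, the answer equals the max flow.
Path Depot→Port (+1); total 1.
Path Depot→R→Port (+1); total 2.
No residual Depot→Port path; max flow = 2.
Certifying cut of size 2: {Depot→Port, Depot→R}.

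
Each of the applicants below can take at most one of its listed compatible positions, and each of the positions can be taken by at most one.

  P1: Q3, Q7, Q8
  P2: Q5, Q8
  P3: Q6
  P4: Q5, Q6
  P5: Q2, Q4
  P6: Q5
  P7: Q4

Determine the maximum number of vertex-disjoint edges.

6

Unit-capacity flow: source→left, listed edges, right→sink; max matching = max flow.
Augmenting path P1→Q3 (+1); matched 1.
Augmenting path P2→Q5 (+1); matched 2.
Augmenting path P3→Q6 (+1); matched 3.
Augmenting path P5→Q2 (+1); matched 4.
Augmenting path P7→Q4 (+1); matched 5.
Augmenting path P4→Q5→P2→Q8 (+1); matched 6.
No augmenting path remains; maximum matching = 6.
König certificate: {P1, P2, P5, P7, Q5, Q6} is a vertex cover of size 6 (every listed pair touches it), so no matching can be larger.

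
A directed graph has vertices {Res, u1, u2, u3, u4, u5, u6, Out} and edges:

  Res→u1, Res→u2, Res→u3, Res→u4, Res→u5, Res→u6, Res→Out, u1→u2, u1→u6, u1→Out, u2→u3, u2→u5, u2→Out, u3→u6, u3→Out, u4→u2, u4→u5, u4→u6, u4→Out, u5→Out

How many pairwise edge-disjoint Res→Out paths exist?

Assign every edge capacity 1; by Menger, the answer equals the max flow.
Path Res→Out (+1); total 1.
Path Res→u1→Out (+1); total 2.
Path Res→u2→Out (+1); total 3.
Path Res→u3→Out (+1); total 4.
Path Res→u4→Out (+1); total 5.
Path Res→u5→Out (+1); total 6.
No residual Res→Out path; max flow = 6.
Certifying cut of size 6: {Res→Out, Res→u1, Res→u2, Res→u3, Res→u4, Res→u5}.

6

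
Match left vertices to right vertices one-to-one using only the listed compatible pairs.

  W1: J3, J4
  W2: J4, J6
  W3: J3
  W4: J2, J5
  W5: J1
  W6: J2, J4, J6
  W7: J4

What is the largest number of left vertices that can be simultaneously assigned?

6

Unit-capacity flow: source→left, listed edges, right→sink; max matching = max flow.
Augmenting path W1→J3 (+1); matched 1.
Augmenting path W2→J4 (+1); matched 2.
Augmenting path W4→J2 (+1); matched 3.
Augmenting path W5→J1 (+1); matched 4.
Augmenting path W6→J6 (+1); matched 5.
Augmenting path W7→J4→W2→J6→W6→J2→W4→J5 (+1); matched 6.
No augmenting path remains; maximum matching = 6.
König certificate: {W2, W4, W5, W6, J3, J4} is a vertex cover of size 6 (every listed pair touches it), so no matching can be larger.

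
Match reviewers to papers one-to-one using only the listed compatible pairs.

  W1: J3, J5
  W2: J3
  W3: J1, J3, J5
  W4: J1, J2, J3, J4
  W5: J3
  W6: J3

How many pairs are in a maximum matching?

4

Unit-capacity flow: source→left, listed edges, right→sink; max matching = max flow.
Augmenting path W1→J3 (+1); matched 1.
Augmenting path W3→J1 (+1); matched 2.
Augmenting path W4→J2 (+1); matched 3.
Augmenting path W2→J3→W1→J5 (+1); matched 4.
No augmenting path remains; maximum matching = 4.
König certificate: {W1, W3, W4, J3} is a vertex cover of size 4 (every listed pair touches it), so no matching can be larger.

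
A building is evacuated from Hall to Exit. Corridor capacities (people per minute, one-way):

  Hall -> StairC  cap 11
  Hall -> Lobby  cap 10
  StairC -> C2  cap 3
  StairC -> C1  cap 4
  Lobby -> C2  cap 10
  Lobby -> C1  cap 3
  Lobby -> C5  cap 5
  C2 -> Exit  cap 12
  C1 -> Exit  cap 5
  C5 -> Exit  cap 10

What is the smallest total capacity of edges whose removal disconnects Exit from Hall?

Augment Hall→StairC→C2→Exit: bottleneck 3, flow now 3.
Augment Hall→StairC→C1→Exit: bottleneck 4, flow now 7.
Augment Hall→Lobby→C2→Exit: bottleneck 9, flow now 16.
Augment Hall→Lobby→C1→Exit: bottleneck 1, flow now 17.
No augmenting path remains; maximum flow = 17.
By max-flow min-cut, the minimum cut capacity equals the max flow.
In the residual graph, reachable from Hall: {Hall, StairC}.
Min-cut edges: Hall→Lobby (10), StairC→C2 (3), StairC→C1 (4); capacity 10 + 3 + 4 = 17.

17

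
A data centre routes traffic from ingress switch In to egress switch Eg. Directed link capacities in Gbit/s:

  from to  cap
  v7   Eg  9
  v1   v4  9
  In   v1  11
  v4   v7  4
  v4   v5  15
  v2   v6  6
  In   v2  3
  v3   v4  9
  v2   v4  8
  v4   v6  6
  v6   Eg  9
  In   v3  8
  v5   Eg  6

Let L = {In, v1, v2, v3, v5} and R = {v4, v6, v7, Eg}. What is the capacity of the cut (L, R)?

Edges leaving {In, v1, v2, v3, v5}: v1→v4 (9), v2→v4 (8), v2→v6 (6), v3→v4 (9), v5→Eg (6).
Cut capacity = 9 + 8 + 6 + 9 + 6 = 38.

38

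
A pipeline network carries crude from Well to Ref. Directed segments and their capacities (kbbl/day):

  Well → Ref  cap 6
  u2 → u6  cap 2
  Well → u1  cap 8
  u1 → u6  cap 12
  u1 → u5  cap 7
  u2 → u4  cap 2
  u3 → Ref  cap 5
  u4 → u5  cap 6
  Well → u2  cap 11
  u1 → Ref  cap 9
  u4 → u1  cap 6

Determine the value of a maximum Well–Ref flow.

15

Augment Well→Ref: bottleneck 6, flow now 6.
Augment Well→u1→Ref: bottleneck 8, flow now 14.
Augment Well→u2→u4→u1→Ref: bottleneck 1, flow now 15.
No augmenting path remains; maximum flow = 15.
In the residual graph, reachable from Well: {Well, u1, u2, u4, u5, u6}.
Min-cut edges: Well→Ref (6), u1→Ref (9); capacity 6 + 9 = 15.
This cut is saturated, so no flow can exceed 15.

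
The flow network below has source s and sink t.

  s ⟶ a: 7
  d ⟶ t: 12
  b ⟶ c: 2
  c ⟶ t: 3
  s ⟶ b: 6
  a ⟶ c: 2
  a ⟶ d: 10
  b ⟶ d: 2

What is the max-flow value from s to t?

11

Augment s→a→c→t: bottleneck 2, flow now 2.
Augment s→a→d→t: bottleneck 5, flow now 7.
Augment s→b→c→t: bottleneck 1, flow now 8.
Augment s→b→d→t: bottleneck 2, flow now 10.
Augment s→b→c→a→d→t: bottleneck 1, flow now 11. (uses reverse residual edge)
No augmenting path remains; maximum flow = 11.
In the residual graph, reachable from s: {s, b}.
Min-cut edges: s→a (7), b→c (2), b→d (2); capacity 7 + 2 + 2 = 11.
This cut is saturated, so no flow can exceed 11.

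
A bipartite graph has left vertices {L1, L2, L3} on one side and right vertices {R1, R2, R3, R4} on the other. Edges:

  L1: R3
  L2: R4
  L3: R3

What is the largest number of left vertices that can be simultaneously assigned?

Unit-capacity flow: source→left, listed edges, right→sink; max matching = max flow.
Augmenting path L1→R3 (+1); matched 1.
Augmenting path L2→R4 (+1); matched 2.
No augmenting path remains; maximum matching = 2.
König certificate: {L2, R3} is a vertex cover of size 2 (every listed pair touches it), so no matching can be larger.

2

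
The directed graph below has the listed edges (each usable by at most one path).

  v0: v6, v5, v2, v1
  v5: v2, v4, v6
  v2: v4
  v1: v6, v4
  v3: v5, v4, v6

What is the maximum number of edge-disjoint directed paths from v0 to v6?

Assign every edge capacity 1; by Menger, the answer equals the max flow.
Path v0→v6 (+1); total 1.
Path v0→v1→v6 (+1); total 2.
Path v0→v5→v6 (+1); total 3.
No residual v0→v6 path; max flow = 3.
Certifying cut of size 3: {v0→v1, v0→v5, v0→v6}.

3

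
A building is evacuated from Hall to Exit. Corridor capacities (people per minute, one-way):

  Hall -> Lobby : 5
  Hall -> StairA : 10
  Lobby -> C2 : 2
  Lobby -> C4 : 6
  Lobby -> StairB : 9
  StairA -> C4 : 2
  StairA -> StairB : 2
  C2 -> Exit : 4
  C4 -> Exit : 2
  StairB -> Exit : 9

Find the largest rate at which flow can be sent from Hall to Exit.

Augment Hall→Lobby→C2→Exit: bottleneck 2, flow now 2.
Augment Hall→Lobby→C4→Exit: bottleneck 2, flow now 4.
Augment Hall→Lobby→StairB→Exit: bottleneck 1, flow now 5.
Augment Hall→StairA→StairB→Exit: bottleneck 2, flow now 7.
Augment Hall→StairA→C4→Lobby→StairB→Exit: bottleneck 2, flow now 9. (uses reverse residual edge)
No augmenting path remains; maximum flow = 9.
In the residual graph, reachable from Hall: {Hall, StairA}.
Min-cut edges: Hall→Lobby (5), StairA→C4 (2), StairA→StairB (2); capacity 5 + 2 + 2 = 9.
This cut is saturated, so no flow can exceed 9.

9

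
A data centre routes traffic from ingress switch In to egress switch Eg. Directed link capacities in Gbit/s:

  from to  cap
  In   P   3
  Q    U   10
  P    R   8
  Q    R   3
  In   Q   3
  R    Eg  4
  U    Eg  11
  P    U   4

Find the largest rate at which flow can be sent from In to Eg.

Augment In→P→R→Eg: bottleneck 3, flow now 3.
Augment In→Q→R→Eg: bottleneck 1, flow now 4.
Augment In→Q→U→Eg: bottleneck 2, flow now 6.
No augmenting path remains; maximum flow = 6.
In the residual graph, reachable from In: {In}.
Min-cut edges: In→P (3), In→Q (3); capacity 3 + 3 = 6.
This cut is saturated, so no flow can exceed 6.

6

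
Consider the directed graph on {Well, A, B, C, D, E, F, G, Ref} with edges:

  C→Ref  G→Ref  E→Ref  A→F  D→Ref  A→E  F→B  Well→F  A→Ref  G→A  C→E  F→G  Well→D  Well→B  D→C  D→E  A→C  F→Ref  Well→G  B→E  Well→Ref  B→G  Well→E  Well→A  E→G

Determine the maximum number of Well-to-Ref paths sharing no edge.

Assign every edge capacity 1; by Menger, the answer equals the max flow.
Path Well→Ref (+1); total 1.
Path Well→A→Ref (+1); total 2.
Path Well→D→Ref (+1); total 3.
Path Well→E→Ref (+1); total 4.
Path Well→F→Ref (+1); total 5.
Path Well→G→Ref (+1); total 6.
Path Well→B→G→A→C→Ref (+1); total 7.
No residual Well→Ref path; max flow = 7.
Certifying cut of size 7: {Well→A, Well→B, Well→D, Well→E, Well→F, Well→G, Well→Ref}.

7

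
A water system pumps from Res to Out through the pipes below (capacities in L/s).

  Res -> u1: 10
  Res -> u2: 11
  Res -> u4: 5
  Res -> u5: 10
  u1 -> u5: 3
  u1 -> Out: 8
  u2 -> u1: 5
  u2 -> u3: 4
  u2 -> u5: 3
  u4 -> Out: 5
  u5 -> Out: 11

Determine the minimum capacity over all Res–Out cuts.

24

Augment Res→u1→Out: bottleneck 8, flow now 8.
Augment Res→u4→Out: bottleneck 5, flow now 13.
Augment Res→u5→Out: bottleneck 10, flow now 23.
Augment Res→u1→u5→Out: bottleneck 1, flow now 24.
No augmenting path remains; maximum flow = 24.
By max-flow min-cut, the minimum cut capacity equals the max flow.
In the residual graph, reachable from Res: {Res, u1, u2, u3, u5}.
Min-cut edges: Res→u4 (5), u1→Out (8), u5→Out (11); capacity 5 + 8 + 11 = 24.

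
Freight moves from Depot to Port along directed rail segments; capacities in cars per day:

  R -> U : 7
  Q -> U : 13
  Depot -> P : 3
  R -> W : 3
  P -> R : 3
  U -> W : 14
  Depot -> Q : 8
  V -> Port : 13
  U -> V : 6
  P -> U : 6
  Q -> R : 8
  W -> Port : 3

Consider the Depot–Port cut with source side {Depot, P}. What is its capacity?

Edges leaving {Depot, P}: Depot→Q (8), P→R (3), P→U (6).
Cut capacity = 8 + 3 + 6 = 17.

17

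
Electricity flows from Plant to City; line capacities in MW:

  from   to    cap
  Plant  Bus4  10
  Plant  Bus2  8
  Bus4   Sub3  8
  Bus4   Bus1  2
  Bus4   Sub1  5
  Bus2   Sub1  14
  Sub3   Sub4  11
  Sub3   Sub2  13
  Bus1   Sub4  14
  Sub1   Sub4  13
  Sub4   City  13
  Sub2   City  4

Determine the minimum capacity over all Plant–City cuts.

17

Augment Plant→Bus4→Sub3→Sub4→City: bottleneck 8, flow now 8.
Augment Plant→Bus4→Bus1→Sub4→City: bottleneck 2, flow now 10.
Augment Plant→Bus2→Sub1→Sub4→City: bottleneck 3, flow now 13.
Augment Plant→Bus2→Sub1→Sub4→Sub3→Sub2→City: bottleneck 4, flow now 17. (uses reverse residual edge)
No augmenting path remains; maximum flow = 17.
By max-flow min-cut, the minimum cut capacity equals the max flow.
In the residual graph, reachable from Plant: {Plant, Bus4, Bus2, Sub3, Bus1, Sub1, Sub4, Sub2}.
Min-cut edges: Sub4→City (13), Sub2→City (4); capacity 13 + 4 = 17.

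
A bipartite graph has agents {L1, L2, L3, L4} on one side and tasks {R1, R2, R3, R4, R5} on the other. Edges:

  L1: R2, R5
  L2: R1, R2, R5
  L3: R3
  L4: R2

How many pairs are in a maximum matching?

Unit-capacity flow: source→left, listed edges, right→sink; max matching = max flow.
Augmenting path L1→R2 (+1); matched 1.
Augmenting path L2→R1 (+1); matched 2.
Augmenting path L3→R3 (+1); matched 3.
Augmenting path L4→R2→L1→R5 (+1); matched 4.
No augmenting path remains; maximum matching = 4.
König certificate: {L1, L2, L3, L4} is a vertex cover of size 4 (every listed pair touches it), so no matching can be larger.

4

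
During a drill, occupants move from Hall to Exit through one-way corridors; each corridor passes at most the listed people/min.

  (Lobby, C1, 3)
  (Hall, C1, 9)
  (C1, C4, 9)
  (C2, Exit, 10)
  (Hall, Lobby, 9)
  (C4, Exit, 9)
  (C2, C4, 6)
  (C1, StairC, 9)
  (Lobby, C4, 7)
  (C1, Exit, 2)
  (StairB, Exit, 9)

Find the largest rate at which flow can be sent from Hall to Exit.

Augment Hall→C1→Exit: bottleneck 2, flow now 2.
Augment Hall→Lobby→C4→Exit: bottleneck 7, flow now 9.
Augment Hall→C1→C4→Exit: bottleneck 2, flow now 11.
No augmenting path remains; maximum flow = 11.
In the residual graph, reachable from Hall: {Hall, Lobby, C1, StairC, C4}.
Min-cut edges: C1→Exit (2), C4→Exit (9); capacity 2 + 9 = 11.
This cut is saturated, so no flow can exceed 11.

11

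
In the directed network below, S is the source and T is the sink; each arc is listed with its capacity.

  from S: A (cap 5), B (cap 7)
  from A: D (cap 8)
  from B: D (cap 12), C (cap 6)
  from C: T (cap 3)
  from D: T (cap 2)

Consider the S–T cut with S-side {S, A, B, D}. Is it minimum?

Given cut capacity: 6 + 2 = 8.
Augment S→A→D→T: bottleneck 2, flow now 2.
Augment S→B→C→T: bottleneck 3, flow now 5.
No augmenting path remains; maximum flow = 5.
In the residual graph, reachable from S: {S, A, B, C, D}.
Min-cut edges: C→T (3), D→T (2); capacity 3 + 2 = 5.
Cut capacity 8 exceeds the max flow 5, so it is not minimum.

No — its capacity is 8, but the minimum cut has capacity 5.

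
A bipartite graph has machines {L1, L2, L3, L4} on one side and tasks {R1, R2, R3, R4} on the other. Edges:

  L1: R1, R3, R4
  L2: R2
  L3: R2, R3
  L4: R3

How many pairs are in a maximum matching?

Unit-capacity flow: source→left, listed edges, right→sink; max matching = max flow.
Augmenting path L1→R1 (+1); matched 1.
Augmenting path L2→R2 (+1); matched 2.
Augmenting path L3→R3 (+1); matched 3.
No augmenting path remains; maximum matching = 3.
König certificate: {L1, R2, R3} is a vertex cover of size 3 (every listed pair touches it), so no matching can be larger.

3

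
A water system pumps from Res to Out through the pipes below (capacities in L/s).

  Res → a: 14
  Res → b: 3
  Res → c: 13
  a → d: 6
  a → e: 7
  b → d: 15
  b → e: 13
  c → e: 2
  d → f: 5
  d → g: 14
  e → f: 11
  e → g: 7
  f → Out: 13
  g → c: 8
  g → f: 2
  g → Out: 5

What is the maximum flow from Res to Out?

18

Augment Res→a→d→f→Out: bottleneck 5, flow now 5.
Augment Res→a→d→g→Out: bottleneck 1, flow now 6.
Augment Res→a→e→f→Out: bottleneck 7, flow now 13.
Augment Res→b→d→g→Out: bottleneck 3, flow now 16.
Augment Res→c→e→f→Out: bottleneck 1, flow now 17.
Augment Res→c→e→g→Out: bottleneck 1, flow now 18.
No augmenting path remains; maximum flow = 18.
In the residual graph, reachable from Res: {Res, a, c}.
Min-cut edges: Res→b (3), a→d (6), a→e (7), c→e (2); capacity 3 + 6 + 7 + 2 = 18.
This cut is saturated, so no flow can exceed 18.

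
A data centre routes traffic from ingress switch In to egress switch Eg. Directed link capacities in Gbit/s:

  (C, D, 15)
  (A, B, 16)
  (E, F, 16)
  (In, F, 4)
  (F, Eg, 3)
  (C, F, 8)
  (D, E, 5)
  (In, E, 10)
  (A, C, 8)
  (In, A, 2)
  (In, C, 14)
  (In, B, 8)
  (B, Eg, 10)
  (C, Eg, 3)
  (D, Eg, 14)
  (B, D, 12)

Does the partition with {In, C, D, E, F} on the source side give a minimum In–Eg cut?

No — its capacity is 30, but the minimum cut has capacity 27.

Given cut capacity: 2 + 8 + 3 + 14 + 3 = 30.
Augment In→B→Eg: bottleneck 8, flow now 8.
Augment In→C→Eg: bottleneck 3, flow now 11.
Augment In→F→Eg: bottleneck 3, flow now 14.
Augment In→A→B→Eg: bottleneck 2, flow now 16.
Augment In→C→D→Eg: bottleneck 11, flow now 27.
No augmenting path remains; maximum flow = 27.
In the residual graph, reachable from In: {In, E, F}.
Min-cut edges: In→A (2), In→B (8), In→C (14), F→Eg (3); capacity 2 + 8 + 14 + 3 = 27.
Cut capacity 30 exceeds the max flow 27, so it is not minimum.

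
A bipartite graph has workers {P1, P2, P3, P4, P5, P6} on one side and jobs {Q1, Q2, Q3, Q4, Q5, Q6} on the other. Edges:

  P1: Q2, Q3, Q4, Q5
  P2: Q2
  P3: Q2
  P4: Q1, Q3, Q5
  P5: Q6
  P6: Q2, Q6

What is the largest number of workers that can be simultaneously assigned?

4

Unit-capacity flow: source→left, listed edges, right→sink; max matching = max flow.
Augmenting path P1→Q2 (+1); matched 1.
Augmenting path P4→Q1 (+1); matched 2.
Augmenting path P5→Q6 (+1); matched 3.
Augmenting path P2→Q2→P1→Q3 (+1); matched 4.
No augmenting path remains; maximum matching = 4.
König certificate: {P1, P4, Q2, Q6} is a vertex cover of size 4 (every listed pair touches it), so no matching can be larger.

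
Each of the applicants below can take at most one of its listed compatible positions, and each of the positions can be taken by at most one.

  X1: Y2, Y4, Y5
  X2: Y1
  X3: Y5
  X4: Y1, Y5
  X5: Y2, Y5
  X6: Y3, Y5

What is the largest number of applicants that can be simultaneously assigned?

5

Unit-capacity flow: source→left, listed edges, right→sink; max matching = max flow.
Augmenting path X1→Y2 (+1); matched 1.
Augmenting path X2→Y1 (+1); matched 2.
Augmenting path X3→Y5 (+1); matched 3.
Augmenting path X6→Y3 (+1); matched 4.
Augmenting path X5→Y2→X1→Y4 (+1); matched 5.
No augmenting path remains; maximum matching = 5.
König certificate: {X1, X5, X6, Y1, Y5} is a vertex cover of size 5 (every listed pair touches it), so no matching can be larger.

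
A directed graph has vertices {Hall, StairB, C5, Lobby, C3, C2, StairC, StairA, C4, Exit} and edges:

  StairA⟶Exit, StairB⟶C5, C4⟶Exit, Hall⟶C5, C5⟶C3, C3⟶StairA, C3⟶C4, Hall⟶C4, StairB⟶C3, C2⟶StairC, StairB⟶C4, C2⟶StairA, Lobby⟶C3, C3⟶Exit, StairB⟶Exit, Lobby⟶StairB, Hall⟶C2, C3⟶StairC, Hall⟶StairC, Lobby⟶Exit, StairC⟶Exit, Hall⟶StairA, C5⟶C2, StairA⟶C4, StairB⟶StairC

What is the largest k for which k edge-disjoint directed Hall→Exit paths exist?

Assign every edge capacity 1; by Menger, the answer equals the max flow.
Path Hall→StairC→Exit (+1); total 1.
Path Hall→StairA→Exit (+1); total 2.
Path Hall→C4→Exit (+1); total 3.
Path Hall→C5→C3→Exit (+1); total 4.
No residual Hall→Exit path; max flow = 4.
Certifying cut of size 4: {C4→Exit, Hall→C5, StairA→Exit, StairC→Exit}.

4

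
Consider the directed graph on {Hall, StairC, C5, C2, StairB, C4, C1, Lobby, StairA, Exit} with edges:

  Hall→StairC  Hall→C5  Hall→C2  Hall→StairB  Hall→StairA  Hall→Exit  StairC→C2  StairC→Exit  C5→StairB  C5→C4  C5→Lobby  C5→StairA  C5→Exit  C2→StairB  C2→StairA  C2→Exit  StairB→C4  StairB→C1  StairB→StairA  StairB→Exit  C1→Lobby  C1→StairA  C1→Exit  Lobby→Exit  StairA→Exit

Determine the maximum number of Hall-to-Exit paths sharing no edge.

6

Assign every edge capacity 1; by Menger, the answer equals the max flow.
Path Hall→Exit (+1); total 1.
Path Hall→StairC→Exit (+1); total 2.
Path Hall→C5→Exit (+1); total 3.
Path Hall→C2→Exit (+1); total 4.
Path Hall→StairB→Exit (+1); total 5.
Path Hall→StairA→Exit (+1); total 6.
No residual Hall→Exit path; max flow = 6.
Certifying cut of size 6: {Hall→C2, Hall→C5, Hall→Exit, Hall→StairA, Hall→StairB, Hall→StairC}.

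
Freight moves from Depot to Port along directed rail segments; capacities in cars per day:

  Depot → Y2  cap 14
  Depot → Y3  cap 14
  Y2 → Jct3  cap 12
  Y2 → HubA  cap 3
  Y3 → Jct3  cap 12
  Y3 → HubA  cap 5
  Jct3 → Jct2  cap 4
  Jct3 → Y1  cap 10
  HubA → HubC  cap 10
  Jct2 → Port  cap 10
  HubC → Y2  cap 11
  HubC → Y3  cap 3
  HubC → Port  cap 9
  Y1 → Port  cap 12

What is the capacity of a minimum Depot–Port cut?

22

Augment Depot→Y2→Jct3→Jct2→Port: bottleneck 4, flow now 4.
Augment Depot→Y2→Jct3→Y1→Port: bottleneck 8, flow now 12.
Augment Depot→Y2→HubA→HubC→Port: bottleneck 2, flow now 14.
Augment Depot→Y3→Jct3→Y1→Port: bottleneck 2, flow now 16.
Augment Depot→Y3→HubA→HubC→Port: bottleneck 5, flow now 21.
Augment Depot→Y3→Jct3→Y2→HubA→HubC→Port: bottleneck 1, flow now 22. (uses reverse residual edge)
No augmenting path remains; maximum flow = 22.
By max-flow min-cut, the minimum cut capacity equals the max flow.
In the residual graph, reachable from Depot: {Depot, Y2, Y3, Jct3}.
Min-cut edges: Y2→HubA (3), Y3→HubA (5), Jct3→Jct2 (4), Jct3→Y1 (10); capacity 3 + 5 + 4 + 10 = 22.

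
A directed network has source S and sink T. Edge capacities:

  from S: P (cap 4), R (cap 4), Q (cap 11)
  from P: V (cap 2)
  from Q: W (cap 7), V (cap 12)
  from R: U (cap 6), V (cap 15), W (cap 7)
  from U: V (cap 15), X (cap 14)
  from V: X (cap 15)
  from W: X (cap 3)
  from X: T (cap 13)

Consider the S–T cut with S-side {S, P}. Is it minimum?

Given cut capacity: 11 + 4 + 2 = 17.
Augment S→P→V→X→T: bottleneck 2, flow now 2.
Augment S→Q→V→X→T: bottleneck 11, flow now 13.
No augmenting path remains; maximum flow = 13.
In the residual graph, reachable from S: {S, P, Q, R, U, V, W, X}.
Min-cut edges: X→T (13); capacity 13 = 13.
Cut capacity 17 exceeds the max flow 13, so it is not minimum.

No — its capacity is 17, but the minimum cut has capacity 13.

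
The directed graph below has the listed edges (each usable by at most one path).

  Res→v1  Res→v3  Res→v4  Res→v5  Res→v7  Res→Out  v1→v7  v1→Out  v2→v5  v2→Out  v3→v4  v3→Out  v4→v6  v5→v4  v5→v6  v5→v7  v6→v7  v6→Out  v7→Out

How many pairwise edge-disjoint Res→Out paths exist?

5

Assign every edge capacity 1; by Menger, the answer equals the max flow.
Path Res→Out (+1); total 1.
Path Res→v1→Out (+1); total 2.
Path Res→v3→Out (+1); total 3.
Path Res→v7→Out (+1); total 4.
Path Res→v4→v6→Out (+1); total 5.
No residual Res→Out path; max flow = 5.
Certifying cut of size 5: {Res→Out, Res→v1, Res→v3, v6→Out, v7→Out}.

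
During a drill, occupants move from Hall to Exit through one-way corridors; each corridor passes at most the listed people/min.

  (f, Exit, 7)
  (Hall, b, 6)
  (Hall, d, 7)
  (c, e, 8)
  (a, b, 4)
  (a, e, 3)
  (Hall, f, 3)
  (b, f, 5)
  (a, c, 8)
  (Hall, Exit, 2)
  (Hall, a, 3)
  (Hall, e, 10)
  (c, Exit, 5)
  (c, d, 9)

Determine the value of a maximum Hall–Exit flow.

12

Augment Hall→Exit: bottleneck 2, flow now 2.
Augment Hall→f→Exit: bottleneck 3, flow now 5.
Augment Hall→a→c→Exit: bottleneck 3, flow now 8.
Augment Hall→b→f→Exit: bottleneck 4, flow now 12.
No augmenting path remains; maximum flow = 12.
In the residual graph, reachable from Hall: {Hall, b, d, e, f}.
Min-cut edges: Hall→a (3), Hall→Exit (2), f→Exit (7); capacity 3 + 2 + 7 = 12.
This cut is saturated, so no flow can exceed 12.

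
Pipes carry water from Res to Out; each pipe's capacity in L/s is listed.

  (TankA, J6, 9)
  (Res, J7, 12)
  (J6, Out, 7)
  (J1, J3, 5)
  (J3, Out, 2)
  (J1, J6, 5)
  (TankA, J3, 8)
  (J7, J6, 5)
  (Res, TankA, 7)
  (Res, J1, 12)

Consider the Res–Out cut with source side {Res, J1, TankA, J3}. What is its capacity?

Edges leaving {Res, J1, TankA, J3}: Res→J7 (12), J1→J6 (5), TankA→J6 (9), J3→Out (2).
Cut capacity = 12 + 5 + 9 + 2 = 28.

28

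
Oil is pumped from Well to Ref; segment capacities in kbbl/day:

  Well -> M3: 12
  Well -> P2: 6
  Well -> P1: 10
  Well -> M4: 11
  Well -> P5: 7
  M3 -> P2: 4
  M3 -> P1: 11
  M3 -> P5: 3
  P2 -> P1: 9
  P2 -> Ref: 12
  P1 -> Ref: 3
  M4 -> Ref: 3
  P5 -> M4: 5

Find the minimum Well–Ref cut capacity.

Augment Well→P2→Ref: bottleneck 6, flow now 6.
Augment Well→P1→Ref: bottleneck 3, flow now 9.
Augment Well→M4→Ref: bottleneck 3, flow now 12.
Augment Well→M3→P2→Ref: bottleneck 4, flow now 16.
No augmenting path remains; maximum flow = 16.
By max-flow min-cut, the minimum cut capacity equals the max flow.
In the residual graph, reachable from Well: {Well, M3, P1, M4, P5}.
Min-cut edges: Well→P2 (6), M3→P2 (4), P1→Ref (3), M4→Ref (3); capacity 6 + 4 + 3 + 3 = 16.

16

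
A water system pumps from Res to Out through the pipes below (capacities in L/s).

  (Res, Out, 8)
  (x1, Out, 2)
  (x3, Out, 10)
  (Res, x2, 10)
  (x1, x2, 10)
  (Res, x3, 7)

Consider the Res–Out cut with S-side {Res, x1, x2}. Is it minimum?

No — its capacity is 17, but the minimum cut has capacity 15.

Given cut capacity: 7 + 8 + 2 = 17.
Augment Res→Out: bottleneck 8, flow now 8.
Augment Res→x3→Out: bottleneck 7, flow now 15.
No augmenting path remains; maximum flow = 15.
In the residual graph, reachable from Res: {Res, x2}.
Min-cut edges: Res→x3 (7), Res→Out (8); capacity 7 + 8 = 15.
Cut capacity 17 exceeds the max flow 15, so it is not minimum.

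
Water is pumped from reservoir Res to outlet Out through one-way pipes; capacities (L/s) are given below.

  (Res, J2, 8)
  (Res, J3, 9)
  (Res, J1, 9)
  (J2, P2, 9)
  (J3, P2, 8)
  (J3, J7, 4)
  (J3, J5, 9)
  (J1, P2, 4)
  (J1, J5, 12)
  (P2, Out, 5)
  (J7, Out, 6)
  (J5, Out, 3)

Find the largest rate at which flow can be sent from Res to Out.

Augment Res→J2→P2→Out: bottleneck 5, flow now 5.
Augment Res→J3→J7→Out: bottleneck 4, flow now 9.
Augment Res→J3→J5→Out: bottleneck 3, flow now 12.
No augmenting path remains; maximum flow = 12.
In the residual graph, reachable from Res: {Res, J2, J3, J1, P2, J5}.
Min-cut edges: J3→J7 (4), P2→Out (5), J5→Out (3); capacity 4 + 5 + 3 = 12.
This cut is saturated, so no flow can exceed 12.

12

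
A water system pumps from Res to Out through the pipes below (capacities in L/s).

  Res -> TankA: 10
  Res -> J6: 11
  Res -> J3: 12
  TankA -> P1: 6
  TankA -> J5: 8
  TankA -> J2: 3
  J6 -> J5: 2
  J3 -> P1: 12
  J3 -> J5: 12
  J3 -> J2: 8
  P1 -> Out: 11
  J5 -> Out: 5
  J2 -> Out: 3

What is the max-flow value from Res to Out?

19

Augment Res→TankA→P1→Out: bottleneck 6, flow now 6.
Augment Res→TankA→J5→Out: bottleneck 4, flow now 10.
Augment Res→J6→J5→Out: bottleneck 1, flow now 11.
Augment Res→J3→P1→Out: bottleneck 5, flow now 16.
Augment Res→J3→J2→Out: bottleneck 3, flow now 19.
No augmenting path remains; maximum flow = 19.
In the residual graph, reachable from Res: {Res, TankA, J6, J3, P1, J5, J2}.
Min-cut edges: P1→Out (11), J5→Out (5), J2→Out (3); capacity 11 + 5 + 3 = 19.
This cut is saturated, so no flow can exceed 19.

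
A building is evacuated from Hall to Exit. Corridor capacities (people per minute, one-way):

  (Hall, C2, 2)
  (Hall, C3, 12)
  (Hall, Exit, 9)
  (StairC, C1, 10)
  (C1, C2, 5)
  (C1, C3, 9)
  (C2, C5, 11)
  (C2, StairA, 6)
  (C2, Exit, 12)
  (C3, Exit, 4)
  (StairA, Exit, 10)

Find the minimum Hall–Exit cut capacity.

15

Augment Hall→Exit: bottleneck 9, flow now 9.
Augment Hall→C2→Exit: bottleneck 2, flow now 11.
Augment Hall→C3→Exit: bottleneck 4, flow now 15.
No augmenting path remains; maximum flow = 15.
By max-flow min-cut, the minimum cut capacity equals the max flow.
In the residual graph, reachable from Hall: {Hall, C3}.
Min-cut edges: Hall→C2 (2), Hall→Exit (9), C3→Exit (4); capacity 2 + 9 + 4 = 15.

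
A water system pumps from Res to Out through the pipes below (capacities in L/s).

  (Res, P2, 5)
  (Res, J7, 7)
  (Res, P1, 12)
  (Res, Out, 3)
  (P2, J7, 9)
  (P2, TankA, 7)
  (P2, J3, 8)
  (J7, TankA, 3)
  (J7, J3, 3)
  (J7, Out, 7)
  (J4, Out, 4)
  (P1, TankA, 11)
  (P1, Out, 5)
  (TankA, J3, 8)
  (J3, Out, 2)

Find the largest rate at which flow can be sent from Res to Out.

17

Augment Res→Out: bottleneck 3, flow now 3.
Augment Res→J7→Out: bottleneck 7, flow now 10.
Augment Res→P1→Out: bottleneck 5, flow now 15.
Augment Res→P2→J3→Out: bottleneck 2, flow now 17.
No augmenting path remains; maximum flow = 17.
In the residual graph, reachable from Res: {Res, P2, J7, P1, TankA, J3}.
Min-cut edges: Res→Out (3), J7→Out (7), P1→Out (5), J3→Out (2); capacity 3 + 7 + 5 + 2 = 17.
This cut is saturated, so no flow can exceed 17.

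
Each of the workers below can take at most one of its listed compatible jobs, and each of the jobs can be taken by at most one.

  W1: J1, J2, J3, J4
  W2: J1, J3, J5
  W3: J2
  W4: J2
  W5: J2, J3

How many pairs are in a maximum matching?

Unit-capacity flow: source→left, listed edges, right→sink; max matching = max flow.
Augmenting path W1→J1 (+1); matched 1.
Augmenting path W2→J3 (+1); matched 2.
Augmenting path W3→J2 (+1); matched 3.
Augmenting path W5→J3→W2→J5 (+1); matched 4.
No augmenting path remains; maximum matching = 4.
König certificate: {W1, W2, W5, J2} is a vertex cover of size 4 (every listed pair touches it), so no matching can be larger.

4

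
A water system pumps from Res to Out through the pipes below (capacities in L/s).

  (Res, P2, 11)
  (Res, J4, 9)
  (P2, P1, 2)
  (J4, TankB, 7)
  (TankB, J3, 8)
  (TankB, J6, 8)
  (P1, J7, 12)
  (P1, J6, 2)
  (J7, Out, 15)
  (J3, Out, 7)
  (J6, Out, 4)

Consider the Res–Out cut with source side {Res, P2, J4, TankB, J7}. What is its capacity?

33

Edges leaving {Res, P2, J4, TankB, J7}: P2→P1 (2), TankB→J3 (8), TankB→J6 (8), J7→Out (15).
Cut capacity = 2 + 8 + 8 + 15 = 33.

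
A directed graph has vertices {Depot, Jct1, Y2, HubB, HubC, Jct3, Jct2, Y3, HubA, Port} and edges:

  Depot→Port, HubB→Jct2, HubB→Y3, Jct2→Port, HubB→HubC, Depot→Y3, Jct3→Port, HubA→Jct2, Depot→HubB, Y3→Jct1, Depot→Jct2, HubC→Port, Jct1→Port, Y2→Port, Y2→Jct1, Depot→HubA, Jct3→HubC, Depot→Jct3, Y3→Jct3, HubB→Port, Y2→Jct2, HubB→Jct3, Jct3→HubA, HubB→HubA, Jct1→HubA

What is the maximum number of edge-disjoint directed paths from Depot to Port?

5

Assign every edge capacity 1; by Menger, the answer equals the max flow.
Path Depot→Port (+1); total 1.
Path Depot→HubB→Port (+1); total 2.
Path Depot→Jct3→Port (+1); total 3.
Path Depot→Jct2→Port (+1); total 4.
Path Depot→Y3→Jct1→Port (+1); total 5.
No residual Depot→Port path; max flow = 5.
Certifying cut of size 5: {Depot→HubB, Depot→Jct3, Depot→Port, Depot→Y3, Jct2→Port}.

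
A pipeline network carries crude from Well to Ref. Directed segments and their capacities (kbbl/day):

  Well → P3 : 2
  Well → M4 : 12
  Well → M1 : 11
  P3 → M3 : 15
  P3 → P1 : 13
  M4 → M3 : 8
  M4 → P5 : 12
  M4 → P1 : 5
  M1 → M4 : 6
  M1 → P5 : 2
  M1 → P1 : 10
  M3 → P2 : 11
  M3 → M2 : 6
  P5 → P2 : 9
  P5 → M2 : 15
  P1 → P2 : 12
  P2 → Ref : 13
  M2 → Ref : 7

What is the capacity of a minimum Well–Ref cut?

Augment Well→P3→M3→P2→Ref: bottleneck 2, flow now 2.
Augment Well→M4→M3→P2→Ref: bottleneck 8, flow now 10.
Augment Well→M4→P5→P2→Ref: bottleneck 3, flow now 13.
Augment Well→M4→P5→M2→Ref: bottleneck 1, flow now 14.
Augment Well→M1→P5→M2→Ref: bottleneck 2, flow now 16.
Augment Well→M1→M4→P5→M2→Ref: bottleneck 4, flow now 20.
No augmenting path remains; maximum flow = 20.
By max-flow min-cut, the minimum cut capacity equals the max flow.
In the residual graph, reachable from Well: {Well, P3, M4, M1, M3, P5, P1, P2, M2}.
Min-cut edges: P2→Ref (13), M2→Ref (7); capacity 13 + 7 = 20.

20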